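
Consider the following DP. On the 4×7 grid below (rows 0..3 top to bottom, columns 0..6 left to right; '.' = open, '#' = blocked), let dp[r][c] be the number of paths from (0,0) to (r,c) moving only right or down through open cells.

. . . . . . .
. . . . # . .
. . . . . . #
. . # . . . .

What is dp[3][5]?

31

r\c   0   1   2   3   4   5   6
  0   1   1   1   1   1   1   1
  1   1   2   3   4   0   1   2
  2   1   3   6  10  10  11   0
  3   1   4   0  10  20  31  31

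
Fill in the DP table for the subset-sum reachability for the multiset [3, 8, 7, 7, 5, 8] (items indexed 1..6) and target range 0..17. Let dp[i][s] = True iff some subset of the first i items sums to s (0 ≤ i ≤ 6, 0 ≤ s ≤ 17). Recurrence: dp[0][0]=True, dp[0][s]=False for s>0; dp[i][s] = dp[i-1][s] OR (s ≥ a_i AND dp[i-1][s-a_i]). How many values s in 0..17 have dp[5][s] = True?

i\s   0   1   2   3   4   5   6   7   8   9  10  11  12  13  14  15  16  17
  0   T   F   F   F   F   F   F   F   F   F   F   F   F   F   F   F   F   F
  1   T   F   F   T   F   F   F   F   F   F   F   F   F   F   F   F   F   F
  2   T   F   F   T   F   F   F   F   T   F   F   T   F   F   F   F   F   F
  3   T   F   F   T   F   F   F   T   T   F   T   T   F   F   F   T   F   F
  4   T   F   F   T   F   F   F   T   T   F   T   T   F   F   T   T   F   T
  5   T   F   F   T   F   T   F   T   T   F   T   T   T   T   T   T   T   T
  6   T   F   F   T   F   T   F   T   T   F   T   T   T   T   T   T   T   T

13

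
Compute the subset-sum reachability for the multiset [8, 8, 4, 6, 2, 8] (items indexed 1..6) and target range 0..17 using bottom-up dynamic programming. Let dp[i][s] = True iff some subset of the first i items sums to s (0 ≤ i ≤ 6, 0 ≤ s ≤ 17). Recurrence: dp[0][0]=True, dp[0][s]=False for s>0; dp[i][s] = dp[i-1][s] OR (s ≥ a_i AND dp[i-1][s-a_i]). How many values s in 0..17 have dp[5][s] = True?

9

i\s   0   1   2   3   4   5   6   7   8   9  10  11  12  13  14  15  16  17
  0   T   F   F   F   F   F   F   F   F   F   F   F   F   F   F   F   F   F
  1   T   F   F   F   F   F   F   F   T   F   F   F   F   F   F   F   F   F
  2   T   F   F   F   F   F   F   F   T   F   F   F   F   F   F   F   T   F
  3   T   F   F   F   T   F   F   F   T   F   F   F   T   F   F   F   T   F
  4   T   F   F   F   T   F   T   F   T   F   T   F   T   F   T   F   T   F
  5   T   F   T   F   T   F   T   F   T   F   T   F   T   F   T   F   T   F
  6   T   F   T   F   T   F   T   F   T   F   T   F   T   F   T   F   T   F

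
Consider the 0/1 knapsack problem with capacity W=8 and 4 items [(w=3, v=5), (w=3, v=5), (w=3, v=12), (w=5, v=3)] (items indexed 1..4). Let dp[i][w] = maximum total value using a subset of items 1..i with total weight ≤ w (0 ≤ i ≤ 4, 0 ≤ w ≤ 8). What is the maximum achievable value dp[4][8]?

i\w   0   1   2   3   4   5   6   7   8
  0   0   0   0   0   0   0   0   0   0
  1   0   0   0   5   5   5   5   5   5
  2   0   0   0   5   5   5  10  10  10
  3   0   0   0  12  12  12  17  17  17
  4   0   0   0  12  12  12  17  17  17

17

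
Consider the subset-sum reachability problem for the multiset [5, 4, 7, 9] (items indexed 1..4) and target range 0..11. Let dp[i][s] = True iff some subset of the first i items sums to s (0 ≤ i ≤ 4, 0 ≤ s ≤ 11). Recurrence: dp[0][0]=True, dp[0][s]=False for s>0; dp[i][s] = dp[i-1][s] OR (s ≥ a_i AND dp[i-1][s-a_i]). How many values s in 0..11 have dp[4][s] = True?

6

i\s   0   1   2   3   4   5   6   7   8   9  10  11
  0   T   F   F   F   F   F   F   F   F   F   F   F
  1   T   F   F   F   F   T   F   F   F   F   F   F
  2   T   F   F   F   T   T   F   F   F   T   F   F
  3   T   F   F   F   T   T   F   T   F   T   F   T
  4   T   F   F   F   T   T   F   T   F   T   F   T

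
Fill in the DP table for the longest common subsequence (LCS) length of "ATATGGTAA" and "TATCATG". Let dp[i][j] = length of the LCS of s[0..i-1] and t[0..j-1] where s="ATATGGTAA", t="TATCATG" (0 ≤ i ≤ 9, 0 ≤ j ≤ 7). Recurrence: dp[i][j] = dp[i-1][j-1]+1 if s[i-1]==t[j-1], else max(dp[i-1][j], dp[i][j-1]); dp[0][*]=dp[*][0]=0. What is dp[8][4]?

3

   ''  T  A  T  C  A  T  G
''  0  0  0  0  0  0  0  0
 A  0  0  1  1  1  1  1  1
 T  0  1  1  2  2  2  2  2
 A  0  1  2  2  2  3  3  3
 T  0  1  2  3  3  3  4  4
 G  0  1  2  3  3  3  4  5
 G  0  1  2  3  3  3  4  5
 T  0  1  2  3  3  3  4  5
 A  0  1  2  3  3  4  4  5
 A  0  1  2  3  3  4  4  5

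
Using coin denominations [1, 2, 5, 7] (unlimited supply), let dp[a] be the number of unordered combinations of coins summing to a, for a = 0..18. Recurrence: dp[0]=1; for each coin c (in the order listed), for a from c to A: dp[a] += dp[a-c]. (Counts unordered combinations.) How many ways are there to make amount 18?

38

after  coin     0     1     2     3     4     5     6     7     8     9    10    11    12    13    14    15    16    17    18
          1     1     1     1     1     1     1     1     1     1     1     1     1     1     1     1     1     1     1     1
          2     1     1     2     2     3     3     4     4     5     5     6     6     7     7     8     8     9     9    10
          5     1     1     2     2     3     4     5     6     7     8    10    11    13    14    16    18    20    22    24
          7     1     1     2     2     3     4     5     7     8    10    12    14    17    19    23    26    30    34    38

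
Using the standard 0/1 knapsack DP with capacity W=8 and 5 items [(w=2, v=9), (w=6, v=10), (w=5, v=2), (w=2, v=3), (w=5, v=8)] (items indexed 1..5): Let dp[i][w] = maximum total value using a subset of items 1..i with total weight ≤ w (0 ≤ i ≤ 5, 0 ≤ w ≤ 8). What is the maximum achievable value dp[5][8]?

19

i\w   0   1   2   3   4   5   6   7   8
  0   0   0   0   0   0   0   0   0   0
  1   0   0   9   9   9   9   9   9   9
  2   0   0   9   9   9   9  10  10  19
  3   0   0   9   9   9   9  10  11  19
  4   0   0   9   9  12  12  12  12  19
  5   0   0   9   9  12  12  12  17  19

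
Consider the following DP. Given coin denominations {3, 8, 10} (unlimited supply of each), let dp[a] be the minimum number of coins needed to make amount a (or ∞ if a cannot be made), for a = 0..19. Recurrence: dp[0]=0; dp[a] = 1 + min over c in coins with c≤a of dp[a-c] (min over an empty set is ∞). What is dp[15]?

 a  0  1  2  3  4  5  6  7  8  9 10 11 12 13 14 15 16 17 18 19
dp  0  -  -  1  -  -  2  -  1  3  1  2  4  2  3  5  2  4  2  3
(- denotes ∞ / unreachable)

5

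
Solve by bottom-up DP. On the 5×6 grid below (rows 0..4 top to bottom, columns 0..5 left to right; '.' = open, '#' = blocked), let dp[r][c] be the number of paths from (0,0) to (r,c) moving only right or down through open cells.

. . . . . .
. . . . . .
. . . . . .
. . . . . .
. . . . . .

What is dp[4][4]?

r\c   0   1   2   3   4   5
  0   1   1   1   1   1   1
  1   1   2   3   4   5   6
  2   1   3   6  10  15  21
  3   1   4  10  20  35  56
  4   1   5  15  35  70 126

70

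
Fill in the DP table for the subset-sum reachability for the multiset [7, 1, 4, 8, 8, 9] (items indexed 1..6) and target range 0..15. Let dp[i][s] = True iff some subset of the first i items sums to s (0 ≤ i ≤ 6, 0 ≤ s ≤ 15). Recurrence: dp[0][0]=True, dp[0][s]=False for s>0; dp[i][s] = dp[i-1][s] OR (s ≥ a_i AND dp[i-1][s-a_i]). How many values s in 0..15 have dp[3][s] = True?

8

i\s   0   1   2   3   4   5   6   7   8   9  10  11  12  13  14  15
  0   T   F   F   F   F   F   F   F   F   F   F   F   F   F   F   F
  1   T   F   F   F   F   F   F   T   F   F   F   F   F   F   F   F
  2   T   T   F   F   F   F   F   T   T   F   F   F   F   F   F   F
  3   T   T   F   F   T   T   F   T   T   F   F   T   T   F   F   F
  4   T   T   F   F   T   T   F   T   T   T   F   T   T   T   F   T
  5   T   T   F   F   T   T   F   T   T   T   F   T   T   T   F   T
  6   T   T   F   F   T   T   F   T   T   T   T   T   T   T   T   T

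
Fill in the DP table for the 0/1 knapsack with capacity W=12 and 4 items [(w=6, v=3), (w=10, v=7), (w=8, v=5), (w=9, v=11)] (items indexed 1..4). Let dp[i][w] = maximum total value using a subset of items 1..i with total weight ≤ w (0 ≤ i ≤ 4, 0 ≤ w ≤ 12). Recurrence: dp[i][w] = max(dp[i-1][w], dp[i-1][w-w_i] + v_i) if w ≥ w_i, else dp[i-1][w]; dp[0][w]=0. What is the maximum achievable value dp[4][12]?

i\w   0   1   2   3   4   5   6   7   8   9  10  11  12
  0   0   0   0   0   0   0   0   0   0   0   0   0   0
  1   0   0   0   0   0   0   3   3   3   3   3   3   3
  2   0   0   0   0   0   0   3   3   3   3   7   7   7
  3   0   0   0   0   0   0   3   3   5   5   7   7   7
  4   0   0   0   0   0   0   3   3   5  11  11  11  11

11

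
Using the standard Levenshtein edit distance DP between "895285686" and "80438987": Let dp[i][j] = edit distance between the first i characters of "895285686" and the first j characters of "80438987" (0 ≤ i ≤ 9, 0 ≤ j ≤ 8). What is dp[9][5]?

7

   ''  8  0  4  3  8  9  8  7
''  0  1  2  3  4  5  6  7  8
 8  1  0  1  2  3  4  5  6  7
 9  2  1  1  2  3  4  4  5  6
 5  3  2  2  2  3  4  5  5  6
 2  4  3  3  3  3  4  5  6  6
 8  5  4  4  4  4  3  4  5  6
 5  6  5  5  5  5  4  4  5  6
 6  7  6  6  6  6  5  5  5  6
 8  8  7  7  7  7  6  6  5  6
 6  9  8  8  8  8  7  7  6  6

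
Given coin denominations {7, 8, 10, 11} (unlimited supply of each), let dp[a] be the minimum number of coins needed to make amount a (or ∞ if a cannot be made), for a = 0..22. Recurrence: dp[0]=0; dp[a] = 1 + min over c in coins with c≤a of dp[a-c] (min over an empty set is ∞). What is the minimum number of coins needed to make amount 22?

2

 a  0  1  2  3  4  5  6  7  8  9 10 11 12 13 14 15 16 17 18 19 20 21 22
dp  0  -  -  -  -  -  -  1  1  -  1  1  -  -  2  2  2  2  2  2  2  2  2
(- denotes ∞ / unreachable)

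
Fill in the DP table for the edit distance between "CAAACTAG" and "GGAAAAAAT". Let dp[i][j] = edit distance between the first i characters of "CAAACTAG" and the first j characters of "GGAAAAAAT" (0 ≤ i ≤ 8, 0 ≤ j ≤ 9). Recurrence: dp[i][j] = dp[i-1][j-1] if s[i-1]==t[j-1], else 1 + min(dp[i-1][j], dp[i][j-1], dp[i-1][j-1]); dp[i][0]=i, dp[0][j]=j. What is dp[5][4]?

   ''  G  G  A  A  A  A  A  A  T
''  0  1  2  3  4  5  6  7  8  9
 C  1  1  2  3  4  5  6  7  8  9
 A  2  2  2  2  3  4  5  6  7  8
 A  3  3  3  2  2  3  4  5  6  7
 A  4  4  4  3  2  2  3  4  5  6
 C  5  5  5  4  3  3  3  4  5  6
 T  6  6  6  5  4  4  4  4  5  5
 A  7  7  7  6  5  4  4  4  4  5
 G  8  7  7  7  6  5  5  5  5  5

3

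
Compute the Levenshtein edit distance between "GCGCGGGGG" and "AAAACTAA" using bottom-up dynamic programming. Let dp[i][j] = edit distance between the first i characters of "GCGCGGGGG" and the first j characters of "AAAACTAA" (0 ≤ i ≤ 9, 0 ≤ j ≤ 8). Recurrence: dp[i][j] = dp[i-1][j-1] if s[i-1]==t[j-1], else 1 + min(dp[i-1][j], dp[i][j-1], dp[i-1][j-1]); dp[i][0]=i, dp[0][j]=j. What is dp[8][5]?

8

   ''  A  A  A  A  C  T  A  A
''  0  1  2  3  4  5  6  7  8
 G  1  1  2  3  4  5  6  7  8
 C  2  2  2  3  4  4  5  6  7
 G  3  3  3  3  4  5  5  6  7
 C  4  4  4  4  4  4  5  6  7
 G  5  5  5  5  5  5  5  6  7
 G  6  6  6  6  6  6  6  6  7
 G  7  7  7  7  7  7  7  7  7
 G  8  8  8  8  8  8  8  8  8
 G  9  9  9  9  9  9  9  9  9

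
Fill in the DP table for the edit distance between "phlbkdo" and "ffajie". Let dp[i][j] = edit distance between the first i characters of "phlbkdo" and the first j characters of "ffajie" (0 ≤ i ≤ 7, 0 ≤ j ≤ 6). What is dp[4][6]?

6

   ''  f  f  a  j  i  e
''  0  1  2  3  4  5  6
 p  1  1  2  3  4  5  6
 h  2  2  2  3  4  5  6
 l  3  3  3  3  4  5  6
 b  4  4  4  4  4  5  6
 k  5  5  5  5  5  5  6
 d  6  6  6  6  6  6  6
 o  7  7  7  7  7  7  7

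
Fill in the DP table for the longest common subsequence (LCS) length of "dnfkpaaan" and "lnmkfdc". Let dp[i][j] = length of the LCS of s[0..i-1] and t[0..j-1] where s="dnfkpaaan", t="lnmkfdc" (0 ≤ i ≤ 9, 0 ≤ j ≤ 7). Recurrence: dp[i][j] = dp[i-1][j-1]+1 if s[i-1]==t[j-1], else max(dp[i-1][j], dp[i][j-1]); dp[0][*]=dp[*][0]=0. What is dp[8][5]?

2

   ''  l  n  m  k  f  d  c
''  0  0  0  0  0  0  0  0
 d  0  0  0  0  0  0  1  1
 n  0  0  1  1  1  1  1  1
 f  0  0  1  1  1  2  2  2
 k  0  0  1  1  2  2  2  2
 p  0  0  1  1  2  2  2  2
 a  0  0  1  1  2  2  2  2
 a  0  0  1  1  2  2  2  2
 a  0  0  1  1  2  2  2  2
 n  0  0  1  1  2  2  2  2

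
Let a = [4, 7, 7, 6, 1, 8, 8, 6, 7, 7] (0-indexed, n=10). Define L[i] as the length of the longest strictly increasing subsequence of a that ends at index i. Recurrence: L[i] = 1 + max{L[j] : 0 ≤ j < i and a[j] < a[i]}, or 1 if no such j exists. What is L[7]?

   i    0    1    2    3    4    5    6    7    8    9
a[i]    4    7    7    6    1    8    8    6    7    7
L[i]    1    2    2    2    1    3    3    2    3    3

2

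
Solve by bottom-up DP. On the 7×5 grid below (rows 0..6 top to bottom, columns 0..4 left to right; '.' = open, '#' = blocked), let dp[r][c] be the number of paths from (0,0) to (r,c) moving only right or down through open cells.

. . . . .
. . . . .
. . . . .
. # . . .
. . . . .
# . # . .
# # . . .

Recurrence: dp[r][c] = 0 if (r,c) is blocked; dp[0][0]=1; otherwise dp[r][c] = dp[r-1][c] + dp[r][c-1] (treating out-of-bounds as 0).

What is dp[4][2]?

r\c   0   1   2   3   4
  0   1   1   1   1   1
  1   1   2   3   4   5
  2   1   3   6  10  15
  3   1   0   6  16  31
  4   1   1   7  23  54
  5   0   1   0  23  77
  6   0   0   0  23 100

7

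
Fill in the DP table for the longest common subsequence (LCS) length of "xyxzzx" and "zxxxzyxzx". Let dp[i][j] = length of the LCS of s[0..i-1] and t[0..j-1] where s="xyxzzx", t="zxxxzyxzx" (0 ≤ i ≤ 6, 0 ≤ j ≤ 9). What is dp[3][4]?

2

   ''  z  x  x  x  z  y  x  z  x
''  0  0  0  0  0  0  0  0  0  0
 x  0  0  1  1  1  1  1  1  1  1
 y  0  0  1  1  1  1  2  2  2  2
 x  0  0  1  2  2  2  2  3  3  3
 z  0  1  1  2  2  3  3  3  4  4
 z  0  1  1  2  2  3  3  3  4  4
 x  0  1  2  2  3  3  3  4  4  5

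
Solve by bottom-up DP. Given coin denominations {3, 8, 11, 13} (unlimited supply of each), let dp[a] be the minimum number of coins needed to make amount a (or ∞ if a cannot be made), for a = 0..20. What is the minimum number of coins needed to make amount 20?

 a  0  1  2  3  4  5  6  7  8  9 10 11 12 13 14 15 16 17 18 19 20
dp  0  -  -  1  -  -  2  -  1  3  -  1  4  1  2  5  2  3  6  2  4
(- denotes ∞ / unreachable)

4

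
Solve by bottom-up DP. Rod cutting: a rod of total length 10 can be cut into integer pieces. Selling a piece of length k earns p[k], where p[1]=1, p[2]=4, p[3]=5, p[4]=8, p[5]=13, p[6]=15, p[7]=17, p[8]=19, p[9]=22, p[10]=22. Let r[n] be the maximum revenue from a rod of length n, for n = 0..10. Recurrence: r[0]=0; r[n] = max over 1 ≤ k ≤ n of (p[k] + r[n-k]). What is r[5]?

   n    0    1    2    3    4    5    6    7    8    9   10
r[n]    0    1    4    5    8   13   15   17   19   22   26

13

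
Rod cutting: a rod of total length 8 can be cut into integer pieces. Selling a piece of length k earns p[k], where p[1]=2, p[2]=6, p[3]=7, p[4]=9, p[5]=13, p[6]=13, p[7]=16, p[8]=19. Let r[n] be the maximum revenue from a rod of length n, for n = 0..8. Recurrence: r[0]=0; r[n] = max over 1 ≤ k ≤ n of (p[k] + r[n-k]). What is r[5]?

14

   n    0    1    2    3    4    5    6    7    8
r[n]    0    2    6    8   12   14   18   20   24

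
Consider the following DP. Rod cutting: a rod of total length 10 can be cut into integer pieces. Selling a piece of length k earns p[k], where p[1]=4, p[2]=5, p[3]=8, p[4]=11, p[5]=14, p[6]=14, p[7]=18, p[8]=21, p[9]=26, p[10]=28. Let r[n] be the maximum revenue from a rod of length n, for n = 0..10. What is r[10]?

   n    0    1    2    3    4    5    6    7    8    9   10
r[n]    0    4    8   12   16   20   24   28   32   36   40

40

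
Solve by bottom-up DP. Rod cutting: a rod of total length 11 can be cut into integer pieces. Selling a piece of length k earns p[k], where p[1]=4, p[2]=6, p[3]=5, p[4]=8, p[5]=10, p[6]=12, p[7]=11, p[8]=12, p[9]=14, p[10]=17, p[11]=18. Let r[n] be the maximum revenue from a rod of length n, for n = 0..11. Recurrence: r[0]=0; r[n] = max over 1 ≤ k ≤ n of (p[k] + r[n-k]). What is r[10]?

40

   n    0    1    2    3    4    5    6    7    8    9   10   11
r[n]    0    4    8   12   16   20   24   28   32   36   40   44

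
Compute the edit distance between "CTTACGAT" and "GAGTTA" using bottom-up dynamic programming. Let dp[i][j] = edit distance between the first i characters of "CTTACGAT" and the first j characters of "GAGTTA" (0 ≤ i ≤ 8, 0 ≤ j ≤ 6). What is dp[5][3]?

   ''  G  A  G  T  T  A
''  0  1  2  3  4  5  6
 C  1  1  2  3  4  5  6
 T  2  2  2  3  3  4  5
 T  3  3  3  3  3  3  4
 A  4  4  3  4  4  4  3
 C  5  5  4  4  5  5  4
 G  6  5  5  4  5  6  5
 A  7  6  5  5  5  6  6
 T  8  7  6  6  5  5  6

4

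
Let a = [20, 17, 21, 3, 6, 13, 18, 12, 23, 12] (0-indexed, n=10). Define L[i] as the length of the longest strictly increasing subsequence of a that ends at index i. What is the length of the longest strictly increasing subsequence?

5

   i    0    1    2    3    4    5    6    7    8    9
a[i]   20   17   21    3    6   13   18   12   23   12
L[i]    1    1    2    1    2    3    4    3    5    3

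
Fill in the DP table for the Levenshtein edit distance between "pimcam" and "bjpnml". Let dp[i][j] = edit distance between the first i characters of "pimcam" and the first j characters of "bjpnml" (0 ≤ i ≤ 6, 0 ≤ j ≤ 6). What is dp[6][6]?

6

   ''  b  j  p  n  m  l
''  0  1  2  3  4  5  6
 p  1  1  2  2  3  4  5
 i  2  2  2  3  3  4  5
 m  3  3  3  3  4  3  4
 c  4  4  4  4  4  4  4
 a  5  5  5  5  5  5  5
 m  6  6  6  6  6  5  6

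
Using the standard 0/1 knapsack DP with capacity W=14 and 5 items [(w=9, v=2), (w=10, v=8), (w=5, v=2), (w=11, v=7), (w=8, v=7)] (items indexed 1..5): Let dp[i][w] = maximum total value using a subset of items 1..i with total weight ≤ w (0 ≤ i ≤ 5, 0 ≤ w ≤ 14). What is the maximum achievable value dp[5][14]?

i\w   0   1   2   3   4   5   6   7   8   9  10  11  12  13  14
  0   0   0   0   0   0   0   0   0   0   0   0   0   0   0   0
  1   0   0   0   0   0   0   0   0   0   2   2   2   2   2   2
  2   0   0   0   0   0   0   0   0   0   2   8   8   8   8   8
  3   0   0   0   0   0   2   2   2   2   2   8   8   8   8   8
  4   0   0   0   0   0   2   2   2   2   2   8   8   8   8   8
  5   0   0   0   0   0   2   2   2   7   7   8   8   8   9   9

9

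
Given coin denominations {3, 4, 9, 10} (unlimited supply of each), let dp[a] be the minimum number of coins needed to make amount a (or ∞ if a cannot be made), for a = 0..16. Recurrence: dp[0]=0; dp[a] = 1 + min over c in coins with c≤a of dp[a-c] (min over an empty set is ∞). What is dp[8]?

 a  0  1  2  3  4  5  6  7  8  9 10 11 12 13 14 15 16
dp  0  -  -  1  1  -  2  2  2  1  1  3  2  2  2  3  3
(- denotes ∞ / unreachable)

2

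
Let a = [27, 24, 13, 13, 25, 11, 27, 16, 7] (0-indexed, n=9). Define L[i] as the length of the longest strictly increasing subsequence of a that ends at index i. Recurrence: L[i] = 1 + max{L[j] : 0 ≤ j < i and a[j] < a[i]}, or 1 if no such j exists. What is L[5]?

1

   i    0    1    2    3    4    5    6    7    8
a[i]   27   24   13   13   25   11   27   16    7
L[i]    1    1    1    1    2    1    3    2    1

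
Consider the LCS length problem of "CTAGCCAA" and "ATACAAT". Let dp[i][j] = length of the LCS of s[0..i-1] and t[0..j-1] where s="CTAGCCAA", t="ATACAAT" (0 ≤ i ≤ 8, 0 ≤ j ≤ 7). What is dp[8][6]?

   ''  A  T  A  C  A  A  T
''  0  0  0  0  0  0  0  0
 C  0  0  0  0  1  1  1  1
 T  0  0  1  1  1  1  1  2
 A  0  1  1  2  2  2  2  2
 G  0  1  1  2  2  2  2  2
 C  0  1  1  2  3  3  3  3
 C  0  1  1  2  3  3  3  3
 A  0  1  1  2  3  4  4  4
 A  0  1  1  2  3  4  5  5

5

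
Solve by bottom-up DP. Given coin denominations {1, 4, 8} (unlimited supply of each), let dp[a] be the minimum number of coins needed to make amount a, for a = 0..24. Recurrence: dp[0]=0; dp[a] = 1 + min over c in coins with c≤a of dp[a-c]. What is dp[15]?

 a  0  1  2  3  4  5  6  7  8  9 10 11 12 13 14 15 16 17 18 19 20 21 22 23 24
dp  0  1  2  3  1  2  3  4  1  2  3  4  2  3  4  5  2  3  4  5  3  4  5  6  3

5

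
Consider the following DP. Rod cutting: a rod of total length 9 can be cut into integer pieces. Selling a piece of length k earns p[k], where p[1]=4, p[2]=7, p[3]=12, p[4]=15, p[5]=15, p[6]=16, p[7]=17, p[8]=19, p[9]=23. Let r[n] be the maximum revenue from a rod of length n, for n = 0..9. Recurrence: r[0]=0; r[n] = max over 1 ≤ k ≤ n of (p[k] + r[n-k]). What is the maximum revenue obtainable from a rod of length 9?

36

   n    0    1    2    3    4    5    6    7    8    9
r[n]    0    4    8   12   16   20   24   28   32   36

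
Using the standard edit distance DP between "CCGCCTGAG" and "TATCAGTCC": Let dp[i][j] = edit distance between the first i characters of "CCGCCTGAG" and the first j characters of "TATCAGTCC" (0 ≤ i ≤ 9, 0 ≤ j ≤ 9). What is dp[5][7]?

6

   ''  T  A  T  C  A  G  T  C  C
''  0  1  2  3  4  5  6  7  8  9
 C  1  1  2  3  3  4  5  6  7  8
 C  2  2  2  3  3  4  5  6  6  7
 G  3  3  3  3  4  4  4  5  6  7
 C  4  4  4  4  3  4  5  5  5  6
 C  5  5  5  5  4  4  5  6  5  5
 T  6  5  6  5  5  5  5  5  6  6
 G  7  6  6  6  6  6  5  6  6  7
 A  8  7  6  7  7  6  6  6  7  7
 G  9  8  7  7  8  7  6  7  7  8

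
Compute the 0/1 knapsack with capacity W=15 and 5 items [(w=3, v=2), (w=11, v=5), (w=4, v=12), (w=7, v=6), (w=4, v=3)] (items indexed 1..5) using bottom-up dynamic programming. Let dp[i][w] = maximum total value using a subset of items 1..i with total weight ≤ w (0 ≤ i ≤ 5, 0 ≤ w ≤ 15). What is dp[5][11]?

i\w   0   1   2   3   4   5   6   7   8   9  10  11  12  13  14  15
  0   0   0   0   0   0   0   0   0   0   0   0   0   0   0   0   0
  1   0   0   0   2   2   2   2   2   2   2   2   2   2   2   2   2
  2   0   0   0   2   2   2   2   2   2   2   2   5   5   5   7   7
  3   0   0   0   2  12  12  12  14  14  14  14  14  14  14  14  17
  4   0   0   0   2  12  12  12  14  14  14  14  18  18  18  20  20
  5   0   0   0   2  12  12  12  14  15  15  15  18  18  18  20  21

18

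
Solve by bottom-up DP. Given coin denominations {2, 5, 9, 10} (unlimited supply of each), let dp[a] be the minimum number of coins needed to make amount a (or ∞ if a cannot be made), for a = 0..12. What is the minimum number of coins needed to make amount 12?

 a  0  1  2  3  4  5  6  7  8  9 10 11 12
dp  0  -  1  -  2  1  3  2  4  1  1  2  2
(- denotes ∞ / unreachable)

2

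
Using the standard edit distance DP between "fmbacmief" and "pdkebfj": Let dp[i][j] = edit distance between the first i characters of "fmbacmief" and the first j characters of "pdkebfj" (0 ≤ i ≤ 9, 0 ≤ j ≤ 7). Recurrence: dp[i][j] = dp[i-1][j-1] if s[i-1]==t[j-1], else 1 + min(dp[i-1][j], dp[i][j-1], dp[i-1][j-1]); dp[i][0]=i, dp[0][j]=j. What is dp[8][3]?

8

   ''  p  d  k  e  b  f  j
''  0  1  2  3  4  5  6  7
 f  1  1  2  3  4  5  5  6
 m  2  2  2  3  4  5  6  6
 b  3  3  3  3  4  4  5  6
 a  4  4  4  4  4  5  5  6
 c  5  5  5  5  5  5  6  6
 m  6  6  6  6  6  6  6  7
 i  7  7  7  7  7  7  7  7
 e  8  8  8  8  7  8  8  8
 f  9  9  9  9  8  8  8  9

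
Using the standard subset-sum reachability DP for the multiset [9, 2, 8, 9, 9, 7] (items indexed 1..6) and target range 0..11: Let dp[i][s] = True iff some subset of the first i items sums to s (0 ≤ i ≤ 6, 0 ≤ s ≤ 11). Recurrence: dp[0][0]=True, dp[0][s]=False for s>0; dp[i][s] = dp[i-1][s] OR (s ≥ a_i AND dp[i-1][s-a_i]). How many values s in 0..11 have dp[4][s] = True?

6

i\s   0   1   2   3   4   5   6   7   8   9  10  11
  0   T   F   F   F   F   F   F   F   F   F   F   F
  1   T   F   F   F   F   F   F   F   F   T   F   F
  2   T   F   T   F   F   F   F   F   F   T   F   T
  3   T   F   T   F   F   F   F   F   T   T   T   T
  4   T   F   T   F   F   F   F   F   T   T   T   T
  5   T   F   T   F   F   F   F   F   T   T   T   T
  6   T   F   T   F   F   F   F   T   T   T   T   T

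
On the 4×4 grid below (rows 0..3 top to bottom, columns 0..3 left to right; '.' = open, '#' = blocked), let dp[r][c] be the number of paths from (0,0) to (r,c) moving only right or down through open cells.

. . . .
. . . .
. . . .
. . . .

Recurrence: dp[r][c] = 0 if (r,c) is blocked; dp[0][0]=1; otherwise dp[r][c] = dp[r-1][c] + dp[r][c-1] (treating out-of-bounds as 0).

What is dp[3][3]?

r\c   0   1   2   3
  0   1   1   1   1
  1   1   2   3   4
  2   1   3   6  10
  3   1   4  10  20

20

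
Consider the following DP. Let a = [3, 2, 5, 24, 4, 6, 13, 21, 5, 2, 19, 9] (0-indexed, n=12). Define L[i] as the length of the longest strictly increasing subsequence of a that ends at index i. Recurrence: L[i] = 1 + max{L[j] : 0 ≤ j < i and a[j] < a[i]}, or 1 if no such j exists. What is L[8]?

   i    0    1    2    3    4    5    6    7    8    9   10   11
a[i]    3    2    5   24    4    6   13   21    5    2   19    9
L[i]    1    1    2    3    2    3    4    5    3    1    5    4

3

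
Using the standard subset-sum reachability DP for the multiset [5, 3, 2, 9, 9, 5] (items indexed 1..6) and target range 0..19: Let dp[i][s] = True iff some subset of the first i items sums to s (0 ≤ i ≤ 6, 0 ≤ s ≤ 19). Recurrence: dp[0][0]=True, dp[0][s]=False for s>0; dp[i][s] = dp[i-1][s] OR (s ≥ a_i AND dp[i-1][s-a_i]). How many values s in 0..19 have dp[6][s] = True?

i\s   0   1   2   3   4   5   6   7   8   9  10  11  12  13  14  15  16  17  18  19
  0   T   F   F   F   F   F   F   F   F   F   F   F   F   F   F   F   F   F   F   F
  1   T   F   F   F   F   T   F   F   F   F   F   F   F   F   F   F   F   F   F   F
  2   T   F   F   T   F   T   F   F   T   F   F   F   F   F   F   F   F   F   F   F
  3   T   F   T   T   F   T   F   T   T   F   T   F   F   F   F   F   F   F   F   F
  4   T   F   T   T   F   T   F   T   T   T   T   T   T   F   T   F   T   T   F   T
  5   T   F   T   T   F   T   F   T   T   T   T   T   T   F   T   F   T   T   T   T
  6   T   F   T   T   F   T   F   T   T   T   T   T   T   T   T   T   T   T   T   T

17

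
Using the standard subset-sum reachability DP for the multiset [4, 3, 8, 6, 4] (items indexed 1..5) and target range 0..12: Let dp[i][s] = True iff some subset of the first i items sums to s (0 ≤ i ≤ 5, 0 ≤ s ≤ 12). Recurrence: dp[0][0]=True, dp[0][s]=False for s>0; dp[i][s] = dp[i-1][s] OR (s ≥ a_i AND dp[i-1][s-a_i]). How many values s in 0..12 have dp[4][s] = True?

i\s   0   1   2   3   4   5   6   7   8   9  10  11  12
  0   T   F   F   F   F   F   F   F   F   F   F   F   F
  1   T   F   F   F   T   F   F   F   F   F   F   F   F
  2   T   F   F   T   T   F   F   T   F   F   F   F   F
  3   T   F   F   T   T   F   F   T   T   F   F   T   T
  4   T   F   F   T   T   F   T   T   T   T   T   T   T
  5   T   F   F   T   T   F   T   T   T   T   T   T   T

10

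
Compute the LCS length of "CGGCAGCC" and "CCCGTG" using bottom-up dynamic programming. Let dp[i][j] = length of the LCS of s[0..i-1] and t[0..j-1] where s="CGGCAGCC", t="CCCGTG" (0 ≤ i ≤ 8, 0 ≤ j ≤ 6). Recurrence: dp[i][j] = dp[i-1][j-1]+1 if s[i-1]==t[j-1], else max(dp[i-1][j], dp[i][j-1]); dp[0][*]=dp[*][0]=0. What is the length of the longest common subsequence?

   ''  C  C  C  G  T  G
''  0  0  0  0  0  0  0
 C  0  1  1  1  1  1  1
 G  0  1  1  1  2  2  2
 G  0  1  1  1  2  2  3
 C  0  1  2  2  2  2  3
 A  0  1  2  2  2  2  3
 G  0  1  2  2  3  3  3
 C  0  1  2  3  3  3  3
 C  0  1  2  3  3  3  3

3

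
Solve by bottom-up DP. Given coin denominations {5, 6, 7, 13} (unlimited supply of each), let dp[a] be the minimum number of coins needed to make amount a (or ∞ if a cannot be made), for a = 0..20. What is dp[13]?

 a  0  1  2  3  4  5  6  7  8  9 10 11 12 13 14 15 16 17 18 19 20
dp  0  -  -  -  -  1  1  1  -  -  2  2  2  1  2  3  3  3  2  2  2
(- denotes ∞ / unreachable)

1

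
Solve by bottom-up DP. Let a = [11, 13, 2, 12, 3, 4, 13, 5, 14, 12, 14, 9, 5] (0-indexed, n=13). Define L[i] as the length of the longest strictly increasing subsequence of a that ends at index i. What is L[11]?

5

   i    0    1    2    3    4    5    6    7    8    9   10   11   12
a[i]   11   13    2   12    3    4   13    5   14   12   14    9    5
L[i]    1    2    1    2    2    3    4    4    5    5    6    5    4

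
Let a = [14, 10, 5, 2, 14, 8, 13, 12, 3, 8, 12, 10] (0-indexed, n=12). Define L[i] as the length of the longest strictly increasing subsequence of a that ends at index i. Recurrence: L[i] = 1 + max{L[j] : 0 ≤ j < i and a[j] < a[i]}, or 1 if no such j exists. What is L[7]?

3

   i    0    1    2    3    4    5    6    7    8    9   10   11
a[i]   14   10    5    2   14    8   13   12    3    8   12   10
L[i]    1    1    1    1    2    2    3    3    2    3    4    4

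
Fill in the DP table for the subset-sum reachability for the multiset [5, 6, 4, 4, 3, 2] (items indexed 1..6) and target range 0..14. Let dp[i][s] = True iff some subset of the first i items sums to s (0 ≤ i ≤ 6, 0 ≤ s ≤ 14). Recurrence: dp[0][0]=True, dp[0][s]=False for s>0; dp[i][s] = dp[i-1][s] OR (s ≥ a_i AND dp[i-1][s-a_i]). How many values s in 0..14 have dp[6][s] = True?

14

i\s   0   1   2   3   4   5   6   7   8   9  10  11  12  13  14
  0   T   F   F   F   F   F   F   F   F   F   F   F   F   F   F
  1   T   F   F   F   F   T   F   F   F   F   F   F   F   F   F
  2   T   F   F   F   F   T   T   F   F   F   F   T   F   F   F
  3   T   F   F   F   T   T   T   F   F   T   T   T   F   F   F
  4   T   F   F   F   T   T   T   F   T   T   T   T   F   T   T
  5   T   F   F   T   T   T   T   T   T   T   T   T   T   T   T
  6   T   F   T   T   T   T   T   T   T   T   T   T   T   T   T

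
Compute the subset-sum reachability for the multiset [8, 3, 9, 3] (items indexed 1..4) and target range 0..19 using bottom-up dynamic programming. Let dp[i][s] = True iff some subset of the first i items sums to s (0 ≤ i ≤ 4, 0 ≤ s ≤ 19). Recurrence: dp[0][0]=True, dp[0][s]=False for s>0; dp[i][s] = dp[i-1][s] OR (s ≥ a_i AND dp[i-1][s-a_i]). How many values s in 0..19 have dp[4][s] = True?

i\s   0   1   2   3   4   5   6   7   8   9  10  11  12  13  14  15  16  17  18  19
  0   T   F   F   F   F   F   F   F   F   F   F   F   F   F   F   F   F   F   F   F
  1   T   F   F   F   F   F   F   F   T   F   F   F   F   F   F   F   F   F   F   F
  2   T   F   F   T   F   F   F   F   T   F   F   T   F   F   F   F   F   F   F   F
  3   T   F   F   T   F   F   F   F   T   T   F   T   T   F   F   F   F   T   F   F
  4   T   F   F   T   F   F   T   F   T   T   F   T   T   F   T   T   F   T   F   F

10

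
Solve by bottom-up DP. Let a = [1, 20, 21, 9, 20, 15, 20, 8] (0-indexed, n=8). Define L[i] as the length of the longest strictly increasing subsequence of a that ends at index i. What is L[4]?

   i    0    1    2    3    4    5    6    7
a[i]    1   20   21    9   20   15   20    8
L[i]    1    2    3    2    3    3    4    2

3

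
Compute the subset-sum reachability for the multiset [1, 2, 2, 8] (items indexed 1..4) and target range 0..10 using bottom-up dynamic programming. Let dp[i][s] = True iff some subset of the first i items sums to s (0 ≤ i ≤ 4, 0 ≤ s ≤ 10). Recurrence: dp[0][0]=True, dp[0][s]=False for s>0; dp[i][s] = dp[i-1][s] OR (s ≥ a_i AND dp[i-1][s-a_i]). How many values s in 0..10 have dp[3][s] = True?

6

i\s   0   1   2   3   4   5   6   7   8   9  10
  0   T   F   F   F   F   F   F   F   F   F   F
  1   T   T   F   F   F   F   F   F   F   F   F
  2   T   T   T   T   F   F   F   F   F   F   F
  3   T   T   T   T   T   T   F   F   F   F   F
  4   T   T   T   T   T   T   F   F   T   T   T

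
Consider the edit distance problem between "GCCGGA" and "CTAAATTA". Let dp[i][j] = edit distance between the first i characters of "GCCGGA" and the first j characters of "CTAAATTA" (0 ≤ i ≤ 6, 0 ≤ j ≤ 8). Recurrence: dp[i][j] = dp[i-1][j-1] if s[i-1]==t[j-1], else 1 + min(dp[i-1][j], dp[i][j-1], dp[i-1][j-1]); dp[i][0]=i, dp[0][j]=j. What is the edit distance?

7

   ''  C  T  A  A  A  T  T  A
''  0  1  2  3  4  5  6  7  8
 G  1  1  2  3  4  5  6  7  8
 C  2  1  2  3  4  5  6  7  8
 C  3  2  2  3  4  5  6  7  8
 G  4  3  3  3  4  5  6  7  8
 G  5  4  4  4  4  5  6  7  8
 A  6  5  5  4  4  4  5  6  7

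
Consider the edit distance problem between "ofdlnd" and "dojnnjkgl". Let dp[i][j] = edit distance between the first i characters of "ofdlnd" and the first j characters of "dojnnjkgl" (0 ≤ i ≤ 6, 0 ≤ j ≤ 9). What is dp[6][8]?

   ''  d  o  j  n  n  j  k  g  l
''  0  1  2  3  4  5  6  7  8  9
 o  1  1  1  2  3  4  5  6  7  8
 f  2  2  2  2  3  4  5  6  7  8
 d  3  2  3  3  3  4  5  6  7  8
 l  4  3  3  4  4  4  5  6  7  7
 n  5  4  4  4  4  4  5  6  7  8
 d  6  5  5  5  5  5  5  6  7  8

7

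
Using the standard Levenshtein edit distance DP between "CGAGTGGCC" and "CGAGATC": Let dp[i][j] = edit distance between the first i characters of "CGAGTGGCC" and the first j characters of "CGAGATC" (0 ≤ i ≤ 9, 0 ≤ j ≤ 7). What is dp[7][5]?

3

   ''  C  G  A  G  A  T  C
''  0  1  2  3  4  5  6  7
 C  1  0  1  2  3  4  5  6
 G  2  1  0  1  2  3  4  5
 A  3  2  1  0  1  2  3  4
 G  4  3  2  1  0  1  2  3
 T  5  4  3  2  1  1  1  2
 G  6  5  4  3  2  2  2  2
 G  7  6  5  4  3  3  3  3
 C  8  7  6  5  4  4  4  3
 C  9  8  7  6  5  5  5  4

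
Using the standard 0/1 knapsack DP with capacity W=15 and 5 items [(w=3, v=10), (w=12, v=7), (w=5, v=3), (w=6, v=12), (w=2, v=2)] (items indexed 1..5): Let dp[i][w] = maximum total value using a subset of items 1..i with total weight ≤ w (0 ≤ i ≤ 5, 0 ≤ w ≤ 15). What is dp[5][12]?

24

i\w   0   1   2   3   4   5   6   7   8   9  10  11  12  13  14  15
  0   0   0   0   0   0   0   0   0   0   0   0   0   0   0   0   0
  1   0   0   0  10  10  10  10  10  10  10  10  10  10  10  10  10
  2   0   0   0  10  10  10  10  10  10  10  10  10  10  10  10  17
  3   0   0   0  10  10  10  10  10  13  13  13  13  13  13  13  17
  4   0   0   0  10  10  10  12  12  13  22  22  22  22  22  25  25
  5   0   0   2  10  10  12  12  12  14  22  22  24  24  24  25  25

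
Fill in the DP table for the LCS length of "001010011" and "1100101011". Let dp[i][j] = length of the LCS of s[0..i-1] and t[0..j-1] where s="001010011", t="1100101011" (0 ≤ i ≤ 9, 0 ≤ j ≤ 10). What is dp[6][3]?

3

   ''  1  1  0  0  1  0  1  0  1  1
''  0  0  0  0  0  0  0  0  0  0  0
 0  0  0  0  1  1  1  1  1  1  1  1
 0  0  0  0  1  2  2  2  2  2  2  2
 1  0  1  1  1  2  3  3  3  3  3  3
 0  0  1  1  2  2  3  4  4  4  4  4
 1  0  1  2  2  2  3  4  5  5  5  5
 0  0  1  2  3  3  3  4  5  6  6  6
 0  0  1  2  3  4  4  4  5  6  6  6
 1  0  1  2  3  4  5  5  5  6  7  7
 1  0  1  2  3  4  5  5  6  6  7  8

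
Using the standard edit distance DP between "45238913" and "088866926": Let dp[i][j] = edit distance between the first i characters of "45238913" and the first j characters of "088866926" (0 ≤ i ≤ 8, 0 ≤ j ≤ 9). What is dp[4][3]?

4

   ''  0  8  8  8  6  6  9  2  6
''  0  1  2  3  4  5  6  7  8  9
 4  1  1  2  3  4  5  6  7  8  9
 5  2  2  2  3  4  5  6  7  8  9
 2  3  3  3  3  4  5  6  7  7  8
 3  4  4  4  4  4  5  6  7  8  8
 8  5  5  4  4  4  5  6  7  8  9
 9  6  6  5  5  5  5  6  6  7  8
 1  7  7  6  6  6  6  6  7  7  8
 3  8  8  7  7  7  7  7  7  8  8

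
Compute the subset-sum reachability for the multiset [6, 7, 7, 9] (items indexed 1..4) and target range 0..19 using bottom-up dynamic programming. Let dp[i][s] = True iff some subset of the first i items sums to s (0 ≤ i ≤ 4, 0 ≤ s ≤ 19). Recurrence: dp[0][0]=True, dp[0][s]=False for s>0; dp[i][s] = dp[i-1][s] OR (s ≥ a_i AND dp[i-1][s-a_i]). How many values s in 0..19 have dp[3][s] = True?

5

i\s   0   1   2   3   4   5   6   7   8   9  10  11  12  13  14  15  16  17  18  19
  0   T   F   F   F   F   F   F   F   F   F   F   F   F   F   F   F   F   F   F   F
  1   T   F   F   F   F   F   T   F   F   F   F   F   F   F   F   F   F   F   F   F
  2   T   F   F   F   F   F   T   T   F   F   F   F   F   T   F   F   F   F   F   F
  3   T   F   F   F   F   F   T   T   F   F   F   F   F   T   T   F   F   F   F   F
  4   T   F   F   F   F   F   T   T   F   T   F   F   F   T   T   T   T   F   F   F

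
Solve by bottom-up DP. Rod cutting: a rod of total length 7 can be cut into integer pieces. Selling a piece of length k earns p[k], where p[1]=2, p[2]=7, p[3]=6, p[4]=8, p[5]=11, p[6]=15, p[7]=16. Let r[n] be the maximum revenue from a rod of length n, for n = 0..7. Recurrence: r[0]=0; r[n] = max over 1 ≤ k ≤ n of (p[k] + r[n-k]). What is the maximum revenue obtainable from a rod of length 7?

   n    0    1    2    3    4    5    6    7
r[n]    0    2    7    9   14   16   21   23

23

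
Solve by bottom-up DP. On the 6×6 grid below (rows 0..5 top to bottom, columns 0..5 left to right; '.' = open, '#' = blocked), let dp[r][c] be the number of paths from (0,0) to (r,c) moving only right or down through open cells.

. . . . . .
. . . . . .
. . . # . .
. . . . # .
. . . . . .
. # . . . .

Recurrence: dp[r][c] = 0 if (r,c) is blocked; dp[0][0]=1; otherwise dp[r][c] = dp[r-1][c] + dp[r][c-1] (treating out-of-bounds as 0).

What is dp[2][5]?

r\c   0   1   2   3   4   5
  0   1   1   1   1   1   1
  1   1   2   3   4   5   6
  2   1   3   6   0   5  11
  3   1   4  10  10   0  11
  4   1   5  15  25  25  36
  5   1   0  15  40  65 101

11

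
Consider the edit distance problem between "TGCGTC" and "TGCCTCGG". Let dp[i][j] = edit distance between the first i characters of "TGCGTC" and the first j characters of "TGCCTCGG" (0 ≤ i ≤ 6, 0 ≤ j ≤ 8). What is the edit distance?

3

   ''  T  G  C  C  T  C  G  G
''  0  1  2  3  4  5  6  7  8
 T  1  0  1  2  3  4  5  6  7
 G  2  1  0  1  2  3  4  5  6
 C  3  2  1  0  1  2  3  4  5
 G  4  3  2  1  1  2  3  3  4
 T  5  4  3  2  2  1  2  3  4
 C  6  5  4  3  2  2  1  2  3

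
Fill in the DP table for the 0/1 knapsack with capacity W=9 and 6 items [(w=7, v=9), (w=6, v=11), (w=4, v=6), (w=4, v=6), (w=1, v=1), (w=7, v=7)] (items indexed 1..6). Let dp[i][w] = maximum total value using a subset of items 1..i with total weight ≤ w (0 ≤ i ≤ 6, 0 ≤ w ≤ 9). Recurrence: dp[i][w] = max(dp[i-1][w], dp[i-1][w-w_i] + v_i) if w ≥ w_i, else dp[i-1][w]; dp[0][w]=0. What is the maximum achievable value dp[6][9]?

i\w   0   1   2   3   4   5   6   7   8   9
  0   0   0   0   0   0   0   0   0   0   0
  1   0   0   0   0   0   0   0   9   9   9
  2   0   0   0   0   0   0  11  11  11  11
  3   0   0   0   0   6   6  11  11  11  11
  4   0   0   0   0   6   6  11  11  12  12
  5   0   1   1   1   6   7  11  12  12  13
  6   0   1   1   1   6   7  11  12  12  13

13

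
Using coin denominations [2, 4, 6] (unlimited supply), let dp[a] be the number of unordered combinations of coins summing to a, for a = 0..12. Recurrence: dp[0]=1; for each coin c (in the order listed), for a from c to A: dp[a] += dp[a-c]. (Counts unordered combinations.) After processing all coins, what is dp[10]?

after  coin     0     1     2     3     4     5     6     7     8     9    10    11    12
          2     1     0     1     0     1     0     1     0     1     0     1     0     1
          4     1     0     1     0     2     0     2     0     3     0     3     0     4
          6     1     0     1     0     2     0     3     0     4     0     5     0     7

5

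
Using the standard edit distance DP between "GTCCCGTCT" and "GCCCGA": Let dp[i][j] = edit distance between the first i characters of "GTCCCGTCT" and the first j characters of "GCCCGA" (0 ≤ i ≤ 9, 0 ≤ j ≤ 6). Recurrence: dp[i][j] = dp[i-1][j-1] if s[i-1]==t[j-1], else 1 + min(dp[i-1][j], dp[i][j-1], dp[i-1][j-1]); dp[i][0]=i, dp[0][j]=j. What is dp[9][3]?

6

   ''  G  C  C  C  G  A
''  0  1  2  3  4  5  6
 G  1  0  1  2  3  4  5
 T  2  1  1  2  3  4  5
 C  3  2  1  1  2  3  4
 C  4  3  2  1  1  2  3
 C  5  4  3  2  1  2  3
 G  6  5  4  3  2  1  2
 T  7  6  5  4  3  2  2
 C  8  7  6  5  4  3  3
 T  9  8  7  6  5  4  4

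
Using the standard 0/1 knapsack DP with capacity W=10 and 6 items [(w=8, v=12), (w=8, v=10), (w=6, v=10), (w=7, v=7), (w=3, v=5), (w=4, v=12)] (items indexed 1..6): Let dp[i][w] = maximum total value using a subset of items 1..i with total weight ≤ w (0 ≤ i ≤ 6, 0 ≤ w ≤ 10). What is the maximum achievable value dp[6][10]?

i\w   0   1   2   3   4   5   6   7   8   9  10
  0   0   0   0   0   0   0   0   0   0   0   0
  1   0   0   0   0   0   0   0   0  12  12  12
  2   0   0   0   0   0   0   0   0  12  12  12
  3   0   0   0   0   0   0  10  10  12  12  12
  4   0   0   0   0   0   0  10  10  12  12  12
  5   0   0   0   5   5   5  10  10  12  15  15
  6   0   0   0   5  12  12  12  17  17  17  22

22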